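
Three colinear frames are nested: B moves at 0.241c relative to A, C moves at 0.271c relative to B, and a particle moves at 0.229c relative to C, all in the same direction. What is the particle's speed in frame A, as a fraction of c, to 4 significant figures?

u ≈ 0.6393c

Compose boost 2: (0.271 + 0.241)/(1 + 0.271×0.241) = 0.5120/1.06531 = 0.480611
Compose boost 3: (0.229 + 0.480611)/(1 + 0.229×0.480611) = 0.709611/1.11006 = 0.6393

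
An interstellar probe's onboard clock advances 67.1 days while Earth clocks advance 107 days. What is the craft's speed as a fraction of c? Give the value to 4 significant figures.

β ≈ 0.7789

γ = Δt/τ₀ = 107/67.1 = 1.59463
β = √(1 − 1/γ²) = √(1 − 1/1.59463²) = 0.7789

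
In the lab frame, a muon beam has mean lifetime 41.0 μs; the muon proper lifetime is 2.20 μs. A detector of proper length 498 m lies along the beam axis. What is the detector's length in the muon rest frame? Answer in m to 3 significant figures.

Time dilation ⇒ γ = Δt/τ₀ = 41.0/2.20 = 18.636
Length contraction: L = L₀/γ = 498/18.636 = 26.7 m

L ≈ 26.7 m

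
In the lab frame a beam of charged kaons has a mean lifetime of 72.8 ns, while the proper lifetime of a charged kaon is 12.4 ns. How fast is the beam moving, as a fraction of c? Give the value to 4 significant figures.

β ≈ 0.9854

γ = Δt/τ₀ = 72.8/12.4 = 5.87097
β = √(1 − 1/γ²) = √(1 − 1/5.87097²) = 0.9854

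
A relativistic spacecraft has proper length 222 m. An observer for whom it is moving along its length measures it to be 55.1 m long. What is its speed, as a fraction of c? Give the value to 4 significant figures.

β ≈ 0.9687

γ = L₀/L = 222/55.1 = 4.02904
β = √(1 − 1/γ²) = 0.9687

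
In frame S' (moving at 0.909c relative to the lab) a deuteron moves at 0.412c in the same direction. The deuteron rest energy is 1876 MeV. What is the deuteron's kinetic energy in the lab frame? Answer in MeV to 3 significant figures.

K ≈ 4910 MeV

u_lab = (0.412 + 0.909)/(1 + 0.412×0.909) = 0.961071
γ = 1/√(1 − 0.961071²) = 3.6192
K = (γ − 1)m₀c² = (3.6192 − 1) × 1876 = 2.6192 × 1876 = 4910 MeV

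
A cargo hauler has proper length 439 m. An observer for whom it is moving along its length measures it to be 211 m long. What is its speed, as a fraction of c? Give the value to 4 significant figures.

β ≈ 0.8769

γ = L₀/L = 439/211 = 2.08057
β = √(1 − 1/γ²) = 0.8769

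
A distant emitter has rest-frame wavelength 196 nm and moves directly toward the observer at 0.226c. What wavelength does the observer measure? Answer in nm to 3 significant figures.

λ_obs ≈ 156 nm

Relativistic Doppler: λ_obs = λ_src √((1−β)/(1+β))
= 196 × √(0.77400/1.2260) = 196 × 0.79456 = 156 nm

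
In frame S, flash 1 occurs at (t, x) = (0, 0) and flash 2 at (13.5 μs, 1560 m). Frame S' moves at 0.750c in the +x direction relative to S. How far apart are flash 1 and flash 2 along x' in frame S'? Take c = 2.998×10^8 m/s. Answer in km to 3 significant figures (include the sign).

Δx' ≈ -2.23 km

γ = 1/√(1 − 0.750²) = 1.5119
Δx' = γ(Δx − vΔt) = 1.5119 × (1560 m − 0.750×(2.998×10^8 m/s)×13.5×10^-6 s)
= 1.5119 × (-1475.5 m) = -2.23 km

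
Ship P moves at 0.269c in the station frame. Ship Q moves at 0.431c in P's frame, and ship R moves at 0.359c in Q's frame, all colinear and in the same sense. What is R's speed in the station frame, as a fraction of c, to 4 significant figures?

u ≈ 0.8050c

Compose boost 2: (0.431 + 0.269)/(1 + 0.431×0.269) = 0.7000/1.11594 = 0.627274
Compose boost 3: (0.359 + 0.627274)/(1 + 0.359×0.627274) = 0.986274/1.22519 = 0.8050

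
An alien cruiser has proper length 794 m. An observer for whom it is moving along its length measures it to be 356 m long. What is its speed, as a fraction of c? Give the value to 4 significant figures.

γ = L₀/L = 794/356 = 2.23034
β = √(1 − 1/γ²) = 0.8939

β ≈ 0.8939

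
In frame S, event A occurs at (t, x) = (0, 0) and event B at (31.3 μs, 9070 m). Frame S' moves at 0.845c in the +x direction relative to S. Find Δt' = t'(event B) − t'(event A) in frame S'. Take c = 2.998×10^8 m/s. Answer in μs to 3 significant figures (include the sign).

γ = 1/√(1 − 0.845²) = 1.8700
Δt' = γ(Δt − vΔx/c²) = 1.8700 × (31.3 μs − 0.845×9070 m / (2.998×10^8 m/s))
= 1.8700 × (5.7358 μs) = 10.7 μs

Δt' ≈ 10.7 μs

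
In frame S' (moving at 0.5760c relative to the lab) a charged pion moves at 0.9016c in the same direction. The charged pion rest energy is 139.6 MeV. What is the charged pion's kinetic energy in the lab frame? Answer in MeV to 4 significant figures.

u_lab = (0.9016 + 0.5760)/(1 + 0.9016×0.5760) = 0.9725393
γ = 1/√(1 − 0.9725393²) = 4.29667
K = (γ − 1)m₀c² = (4.29667 − 1) × 139.6 = 3.29667 × 139.6 = 460.2 MeV

K ≈ 460.2 MeV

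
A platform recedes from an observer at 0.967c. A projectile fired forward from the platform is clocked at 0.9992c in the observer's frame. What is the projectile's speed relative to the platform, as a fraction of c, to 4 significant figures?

u' ≈ 0.9534c

Inverse velocity addition: u' = (u − v)/(1 − uv/c²)
= (0.9992 − 0.967)/(1 − 0.9992×0.967) = 0.03220/0.0337736 = 0.9534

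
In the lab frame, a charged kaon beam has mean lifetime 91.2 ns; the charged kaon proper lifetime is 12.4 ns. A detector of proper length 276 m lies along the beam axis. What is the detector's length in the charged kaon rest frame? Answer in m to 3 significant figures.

Time dilation ⇒ γ = Δt/τ₀ = 91.2/12.4 = 7.3548
Length contraction: L = L₀/γ = 276/7.3548 = 37.5 m

L ≈ 37.5 m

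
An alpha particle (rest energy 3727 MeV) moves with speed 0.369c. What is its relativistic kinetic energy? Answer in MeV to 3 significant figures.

K ≈ 283 MeV

γ = 1/√(1 − 0.369²) = 1.0759
K = (γ − 1)m₀c² = (1.0759 − 1) × 3727 MeV = 0.075929 × 3727 MeV = 283 MeV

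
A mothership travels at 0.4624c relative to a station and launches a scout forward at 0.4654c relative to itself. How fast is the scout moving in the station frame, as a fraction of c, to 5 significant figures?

Compose boost 2: (0.4654 + 0.4624)/(1 + 0.4654×0.4624) = 0.92780/1.215201 = 0.76350

u ≈ 0.76350c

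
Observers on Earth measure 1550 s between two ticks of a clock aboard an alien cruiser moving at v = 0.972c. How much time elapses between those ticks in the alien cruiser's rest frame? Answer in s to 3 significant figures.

γ = 1/√(1 − 0.972²) = 4.2557
Proper time: τ₀ = Δt/γ = 1550/4.2557 = 364 s

τ₀ ≈ 364 s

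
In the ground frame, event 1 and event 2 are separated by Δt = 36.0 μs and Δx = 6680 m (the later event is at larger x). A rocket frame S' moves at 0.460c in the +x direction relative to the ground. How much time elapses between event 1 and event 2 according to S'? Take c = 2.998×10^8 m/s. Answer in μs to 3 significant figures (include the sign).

γ = 1/√(1 − 0.460²) = 1.1262
Δt' = γ(Δt − vΔx/c²) = 1.1262 × (36.0 μs − 0.460×6680 m / (2.998×10^8 m/s))
= 1.1262 × (25.751 μs) = 29.0 μs

Δt' ≈ 29.0 μs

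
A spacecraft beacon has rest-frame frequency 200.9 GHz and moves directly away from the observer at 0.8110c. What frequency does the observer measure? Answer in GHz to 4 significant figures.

Relativistic Doppler: f_obs = f_src √((1−β)/(1+β))
= 200.9 × √(0.189000/1.81100) = 200.9 × 0.323051 = 64.90 GHz

f_obs ≈ 64.90 GHz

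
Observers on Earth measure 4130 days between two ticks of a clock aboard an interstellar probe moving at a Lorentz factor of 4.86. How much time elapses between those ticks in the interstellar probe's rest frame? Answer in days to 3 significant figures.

γ = 4.86 (given)
Proper time: τ₀ = Δt/γ = 4130/4.86 = 850 days

τ₀ ≈ 850 days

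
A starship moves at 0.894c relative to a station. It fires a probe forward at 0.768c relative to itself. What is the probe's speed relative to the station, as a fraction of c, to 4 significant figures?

Relativistic velocity addition: u = (u' + v)/(1 + u'v/c²)
= (0.768 + 0.894)/(1 + 0.768×0.894) = 1.662/1.68659 = 0.9854

u ≈ 0.9854c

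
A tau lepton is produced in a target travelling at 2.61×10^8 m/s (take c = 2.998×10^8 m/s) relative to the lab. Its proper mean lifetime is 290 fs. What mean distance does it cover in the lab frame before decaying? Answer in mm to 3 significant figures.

d ≈ 0.154 mm

β = v/c = 2.61×10^8 / 2.998×10^8 = 0.87058
γ = 1/√(1 − 0.87058²) = 2.0324
Dilated lifetime: Δt = γτ₀ = 2.0324 × 290 fs = 589.40 fs
d = vΔt = 0.87058c × 589.40 fs = 2.6100×10^8 m/s × 5.8940×10^-13 s = 0.154 mm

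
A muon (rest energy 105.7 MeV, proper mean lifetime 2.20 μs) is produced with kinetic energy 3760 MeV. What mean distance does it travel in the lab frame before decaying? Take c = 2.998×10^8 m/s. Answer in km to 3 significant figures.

γ = 1 + K/(m₀c²) = 1 + 3760/105.7 = 36.572
β = √(1 − 1/γ²) = 0.99963
Dilated lifetime: γτ₀ = 36.572 × 2.20 μs = 80.459 μs
d = βc·γτ₀ = 0.99963 × (2.998×10^8 m/s) × 8.0459×10^-5 s = 24.1 km

d ≈ 24.1 km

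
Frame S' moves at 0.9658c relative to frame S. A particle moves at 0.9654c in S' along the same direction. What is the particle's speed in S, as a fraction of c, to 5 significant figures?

Relativistic velocity addition: u = (u' + v)/(1 + u'v/c²)
= (0.9654 + 0.9658)/(1 + 0.9654×0.9658) = 1.9312/1.932383 = 0.99939

u ≈ 0.99939c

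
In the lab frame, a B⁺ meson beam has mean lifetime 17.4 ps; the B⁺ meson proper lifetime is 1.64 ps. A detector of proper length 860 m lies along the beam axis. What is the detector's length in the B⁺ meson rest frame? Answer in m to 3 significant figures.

L ≈ 81.1 m

Time dilation ⇒ γ = Δt/τ₀ = 17.4/1.64 = 10.610
Length contraction: L = L₀/γ = 860/10.610 = 81.1 m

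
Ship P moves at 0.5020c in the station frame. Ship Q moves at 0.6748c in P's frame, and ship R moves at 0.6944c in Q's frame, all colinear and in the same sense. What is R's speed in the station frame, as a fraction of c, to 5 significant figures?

u ≈ 0.97704c

Compose boost 2: (0.6748 + 0.5020)/(1 + 0.6748×0.5020) = 1.1768/1.338750 = 0.8790292
Compose boost 3: (0.6944 + 0.8790292)/(1 + 0.6944×0.8790292) = 1.573429/1.610398 = 0.97704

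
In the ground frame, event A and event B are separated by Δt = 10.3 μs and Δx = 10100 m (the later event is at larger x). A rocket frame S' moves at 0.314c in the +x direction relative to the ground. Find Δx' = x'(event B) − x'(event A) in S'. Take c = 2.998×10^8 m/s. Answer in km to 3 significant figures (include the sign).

γ = 1/√(1 − 0.314²) = 1.0533
Δx' = γ(Δx − vΔt) = 1.0533 × (10100 m − 0.314×(2.998×10^8 m/s)×10.3×10^-6 s)
= 1.0533 × (9130.4 m) = 9.62 km

Δx' ≈ 9.62 km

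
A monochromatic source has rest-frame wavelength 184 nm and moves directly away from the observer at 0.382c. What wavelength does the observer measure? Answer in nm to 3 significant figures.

λ_obs ≈ 275 nm

Relativistic Doppler: λ_obs = λ_src √((1+β)/(1−β))
= 184 × √(1.3820/0.61800) = 184 × 1.4954 = 275 nm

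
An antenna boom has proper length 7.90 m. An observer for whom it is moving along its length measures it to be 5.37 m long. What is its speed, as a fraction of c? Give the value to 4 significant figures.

γ = L₀/L = 7.90/5.37 = 1.47114
β = √(1 − 1/γ²) = 0.7334

β ≈ 0.7334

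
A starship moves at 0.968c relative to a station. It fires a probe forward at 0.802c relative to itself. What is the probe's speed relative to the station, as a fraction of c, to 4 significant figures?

u ≈ 0.9964c

Relativistic velocity addition: u = (u' + v)/(1 + u'v/c²)
= (0.802 + 0.968)/(1 + 0.802×0.968) = 1.770/1.77634 = 0.9964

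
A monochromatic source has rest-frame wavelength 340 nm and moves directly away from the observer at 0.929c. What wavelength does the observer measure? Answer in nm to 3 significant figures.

Relativistic Doppler: λ_obs = λ_src √((1+β)/(1−β))
= 340 × √(1.9290/0.071000) = 340 × 5.2124 = 1770 nm

λ_obs ≈ 1770 nm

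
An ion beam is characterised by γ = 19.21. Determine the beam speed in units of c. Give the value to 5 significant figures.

β ≈ 0.99864

β = √(1 − 1/γ²) = √(1 − 1/19.21²) = √(0.9972901) = 0.99864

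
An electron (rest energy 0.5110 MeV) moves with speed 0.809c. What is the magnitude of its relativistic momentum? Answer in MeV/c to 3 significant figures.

γ = 1/√(1 − 0.809²) = 1.7012
p = γβm₀c = 1.7012 × 0.809 × 0.5110 MeV/c = 0.703 MeV/c

p ≈ 0.703 MeV/c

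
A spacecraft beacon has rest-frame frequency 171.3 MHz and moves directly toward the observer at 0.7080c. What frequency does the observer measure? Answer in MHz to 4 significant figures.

Relativistic Doppler: f_obs = f_src √((1+β)/(1−β))
= 171.3 × √(1.70800/0.292000) = 171.3 × 2.41854 = 414.3 MHz

f_obs ≈ 414.3 MHz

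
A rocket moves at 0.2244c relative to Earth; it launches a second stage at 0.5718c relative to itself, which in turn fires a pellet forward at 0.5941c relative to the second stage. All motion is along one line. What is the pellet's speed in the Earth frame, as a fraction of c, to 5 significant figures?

Compose boost 2: (0.5718 + 0.2244)/(1 + 0.5718×0.2244) = 0.79620/1.128312 = 0.7056559
Compose boost 3: (0.5941 + 0.7056559)/(1 + 0.5941×0.7056559) = 1.299756/1.419230 = 0.91582

u ≈ 0.91582c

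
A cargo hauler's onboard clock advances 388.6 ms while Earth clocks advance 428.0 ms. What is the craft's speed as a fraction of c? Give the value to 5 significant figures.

γ = Δt/τ₀ = 428.0/388.6 = 1.101390
β = √(1 − 1/γ²) = √(1 − 1/1.101390²) = 0.41909

β ≈ 0.41909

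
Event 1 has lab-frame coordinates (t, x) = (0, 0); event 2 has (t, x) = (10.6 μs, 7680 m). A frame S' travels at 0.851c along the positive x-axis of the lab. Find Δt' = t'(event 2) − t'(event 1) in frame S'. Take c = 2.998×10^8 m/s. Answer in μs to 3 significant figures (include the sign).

γ = 1/√(1 − 0.851²) = 1.9042
Δt' = γ(Δt − vΔx/c²) = 1.9042 × (10.6 μs − 0.851×7680 m / (2.998×10^8 m/s))
= 1.9042 × (-11.200 μs) = -21.3 μs

Δt' ≈ -21.3 μs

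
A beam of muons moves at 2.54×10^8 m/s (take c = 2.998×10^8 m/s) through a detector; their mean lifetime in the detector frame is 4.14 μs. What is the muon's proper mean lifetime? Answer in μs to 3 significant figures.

τ₀ ≈ 2.20 μs

β = v/c = 2.54×10^8 / 2.998×10^8 = 0.84723
γ = 1/√(1 − 0.84723²) = 1.8824
Proper time: τ₀ = Δt/γ = 4.14/1.8824 = 2.20 μs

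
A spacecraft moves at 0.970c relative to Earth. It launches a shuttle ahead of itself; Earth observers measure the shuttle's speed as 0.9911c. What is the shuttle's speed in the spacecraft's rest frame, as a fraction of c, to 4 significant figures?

u' ≈ 0.5462c

Inverse velocity addition: u' = (u − v)/(1 − uv/c²)
= (0.9911 − 0.970)/(1 − 0.9911×0.970) = 0.02110/0.0386330 = 0.5462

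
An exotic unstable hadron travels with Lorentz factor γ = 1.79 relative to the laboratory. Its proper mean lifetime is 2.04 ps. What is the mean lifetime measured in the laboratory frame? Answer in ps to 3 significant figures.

γ = 1.79 (given)
Time dilation: Δt = γτ₀ = 1.79 × 2.04 ps = 3.65 ps

Δt ≈ 3.65 ps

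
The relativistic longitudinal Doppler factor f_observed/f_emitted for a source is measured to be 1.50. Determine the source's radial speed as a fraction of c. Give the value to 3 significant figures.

β ≈ 0.385

f_obs/f_src = √((1+β)/(1−β)) = 1.50  ⇒  (1+β)/(1−β) = 2.2500
β = |1 − D²|/(1 + D²) = |1 − 2.2500|/(1 + 2.2500) = 0.385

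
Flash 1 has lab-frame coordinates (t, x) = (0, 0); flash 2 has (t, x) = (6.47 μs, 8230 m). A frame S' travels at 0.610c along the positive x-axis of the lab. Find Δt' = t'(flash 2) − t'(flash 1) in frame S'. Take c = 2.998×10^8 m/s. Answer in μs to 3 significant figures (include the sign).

Δt' ≈ -13.0 μs

γ = 1/√(1 − 0.610²) = 1.2620
Δt' = γ(Δt − vΔx/c²) = 1.2620 × (6.47 μs − 0.610×8230 m / (2.998×10^8 m/s))
= 1.2620 × (-10.275 μs) = -13.0 μs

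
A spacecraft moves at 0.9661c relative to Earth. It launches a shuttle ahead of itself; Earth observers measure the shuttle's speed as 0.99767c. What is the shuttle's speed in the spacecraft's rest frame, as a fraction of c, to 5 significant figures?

Inverse velocity addition: u' = (u − v)/(1 − uv/c²)
= (0.99767 − 0.9661)/(1 − 0.99767×0.9661) = 0.031570/0.03615101 = 0.87328

u' ≈ 0.87328c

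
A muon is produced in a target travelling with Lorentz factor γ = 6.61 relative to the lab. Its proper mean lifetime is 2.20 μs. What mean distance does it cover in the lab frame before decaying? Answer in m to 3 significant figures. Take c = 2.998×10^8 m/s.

β = √(1 − 1/γ²) = √(1 − 1/6.61²) = 0.98849
Dilated lifetime: Δt = γτ₀ = 6.61 × 2.20 μs = 14.542 μs
d = vΔt = 0.98849c × 14.542 μs = 2.9635×10^8 m/s × 1.4542×10^-5 s = 4310 m

d ≈ 4310 m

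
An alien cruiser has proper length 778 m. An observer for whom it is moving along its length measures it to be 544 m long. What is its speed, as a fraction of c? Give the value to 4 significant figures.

β ≈ 0.7149

γ = L₀/L = 778/544 = 1.43015
β = √(1 − 1/γ²) = 0.7149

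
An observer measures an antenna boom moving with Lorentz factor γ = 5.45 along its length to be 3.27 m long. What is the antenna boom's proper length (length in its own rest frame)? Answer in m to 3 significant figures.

γ = 5.45 (given)
L₀ = γL = 5.45 × 3.27 = 17.8 m

L₀ ≈ 17.8 m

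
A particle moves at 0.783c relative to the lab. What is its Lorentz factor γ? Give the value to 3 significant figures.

γ = 1/√(1 − β²) = 1/√(1 − 0.783²) = 1/√(0.38691) = 1.61

γ ≈ 1.61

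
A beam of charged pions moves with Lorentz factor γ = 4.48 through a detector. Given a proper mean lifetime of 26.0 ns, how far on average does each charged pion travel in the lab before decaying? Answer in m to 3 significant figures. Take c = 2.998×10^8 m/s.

β = √(1 − 1/γ²) = √(1 − 1/4.48²) = 0.97477
Dilated lifetime: Δt = γτ₀ = 4.48 × 26.0 ns = 116.48 ns
d = vΔt = 0.97477c × 116.48 ns = 2.9224×10^8 m/s × 1.1648×10^-7 s = 34.0 m

d ≈ 34.0 m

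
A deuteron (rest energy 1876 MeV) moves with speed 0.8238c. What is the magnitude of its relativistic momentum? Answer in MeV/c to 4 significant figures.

γ = 1/√(1 − 0.8238²) = 1.76404
p = γβm₀c = 1.76404 × 0.8238 × 1876 MeV/c = 2726 MeV/c

p ≈ 2726 MeV/c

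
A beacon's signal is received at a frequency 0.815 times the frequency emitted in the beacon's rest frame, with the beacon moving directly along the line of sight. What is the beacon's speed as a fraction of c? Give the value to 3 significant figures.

β ≈ 0.202

f_obs/f_src = √((1−β)/(1+β)) = 0.815  ⇒  (1−β)/(1+β) = 0.66422
β = |1 − D²|/(1 + D²) = |1 − 0.66422|/(1 + 0.66422) = 0.202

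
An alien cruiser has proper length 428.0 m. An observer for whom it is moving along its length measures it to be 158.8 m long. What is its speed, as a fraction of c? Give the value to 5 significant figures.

γ = L₀/L = 428.0/158.8 = 2.695214
β = √(1 − 1/γ²) = 0.92862

β ≈ 0.92862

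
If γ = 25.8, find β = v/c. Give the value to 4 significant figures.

β = √(1 − 1/γ²) = √(1 − 1/25.8²) = √(0.998498) = 0.9992

β ≈ 0.9992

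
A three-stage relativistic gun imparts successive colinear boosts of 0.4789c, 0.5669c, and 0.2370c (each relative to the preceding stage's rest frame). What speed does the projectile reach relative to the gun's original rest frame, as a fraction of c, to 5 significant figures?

Compose boost 2: (0.5669 + 0.4789)/(1 + 0.5669×0.4789) = 1.0458/1.271488 = 0.8225006
Compose boost 3: (0.2370 + 0.8225006)/(1 + 0.2370×0.8225006) = 1.059501/1.194933 = 0.88666

u ≈ 0.88666c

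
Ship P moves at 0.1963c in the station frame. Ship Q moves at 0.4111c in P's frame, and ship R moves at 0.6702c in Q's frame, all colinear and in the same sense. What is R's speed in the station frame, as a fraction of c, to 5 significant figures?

u ≈ 0.89508c

Compose boost 2: (0.4111 + 0.1963)/(1 + 0.4111×0.1963) = 0.60740/1.080699 = 0.5620437
Compose boost 3: (0.6702 + 0.5620437)/(1 + 0.6702×0.5620437) = 1.232244/1.376682 = 0.89508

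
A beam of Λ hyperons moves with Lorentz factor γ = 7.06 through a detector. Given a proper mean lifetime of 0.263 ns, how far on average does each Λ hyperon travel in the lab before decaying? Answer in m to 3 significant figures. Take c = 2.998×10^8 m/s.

d ≈ 0.551 m

β = √(1 − 1/γ²) = √(1 − 1/7.06²) = 0.98992
Dilated lifetime: Δt = γτ₀ = 7.06 × 0.263 ns = 1.8568 ns
d = vΔt = 0.98992c × 1.8568 ns = 2.9678×10^8 m/s × 1.8568×10^-9 s = 0.551 m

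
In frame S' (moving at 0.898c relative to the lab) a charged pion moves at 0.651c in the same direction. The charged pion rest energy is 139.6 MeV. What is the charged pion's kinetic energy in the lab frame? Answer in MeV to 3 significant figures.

u_lab = (0.651 + 0.898)/(1 + 0.651×0.898) = 0.977535
γ = 1/√(1 − 0.977535²) = 4.7444
K = (γ − 1)m₀c² = (4.7444 − 1) × 139.6 = 3.7444 × 139.6 = 523 MeV

K ≈ 523 MeV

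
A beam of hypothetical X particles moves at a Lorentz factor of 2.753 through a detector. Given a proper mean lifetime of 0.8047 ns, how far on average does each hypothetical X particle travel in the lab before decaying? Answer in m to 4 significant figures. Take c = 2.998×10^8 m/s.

β = √(1 − 1/γ²) = √(1 − 1/2.753²) = 0.931696
Dilated lifetime: Δt = γτ₀ = 2.753 × 0.8047 ns = 2.21534 ns
d = vΔt = 0.931696c × 2.21534 ns = 2.79322×10^8 m/s × 2.21534×10^-9 s = 0.6188 m

d ≈ 0.6188 m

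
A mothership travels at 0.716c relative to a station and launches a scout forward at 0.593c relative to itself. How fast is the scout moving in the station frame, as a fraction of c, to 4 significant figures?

u ≈ 0.9189c

Compose boost 2: (0.593 + 0.716)/(1 + 0.593×0.716) = 1.309/1.42459 = 0.9189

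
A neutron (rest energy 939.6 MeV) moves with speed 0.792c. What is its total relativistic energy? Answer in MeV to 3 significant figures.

γ = 1/√(1 − 0.792²) = 1.6379
E = γm₀c² = 1.6379 × 939.6 MeV = 1540 MeV

E ≈ 1540 MeV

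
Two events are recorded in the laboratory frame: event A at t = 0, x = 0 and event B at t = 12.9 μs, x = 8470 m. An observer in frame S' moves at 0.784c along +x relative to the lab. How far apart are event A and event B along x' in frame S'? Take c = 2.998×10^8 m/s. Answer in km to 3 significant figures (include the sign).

γ = 1/√(1 − 0.784²) = 1.6109
Δx' = γ(Δx − vΔt) = 1.6109 × (8470 m − 0.784×(2.998×10^8 m/s)×12.9×10^-6 s)
= 1.6109 × (5437.9 m) = 8.76 km

Δx' ≈ 8.76 km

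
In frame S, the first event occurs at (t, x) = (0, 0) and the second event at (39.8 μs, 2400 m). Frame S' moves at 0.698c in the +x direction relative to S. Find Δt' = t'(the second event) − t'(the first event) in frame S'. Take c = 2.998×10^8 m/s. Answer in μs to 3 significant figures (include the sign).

Δt' ≈ 47.8 μs

γ = 1/√(1 − 0.698²) = 1.3965
Δt' = γ(Δt − vΔx/c²) = 1.3965 × (39.8 μs − 0.698×2400 m / (2.998×10^8 m/s))
= 1.3965 × (34.212 μs) = 47.8 μs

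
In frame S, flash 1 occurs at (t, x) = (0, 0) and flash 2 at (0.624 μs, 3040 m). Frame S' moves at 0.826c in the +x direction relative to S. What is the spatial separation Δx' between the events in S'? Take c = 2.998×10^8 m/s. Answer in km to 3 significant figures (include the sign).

γ = 1/√(1 − 0.826²) = 1.7741
Δx' = γ(Δx − vΔt) = 1.7741 × (3040 m − 0.826×(2.998×10^8 m/s)×0.624×10^-6 s)
= 1.7741 × (2885.5 m) = 5.12 km

Δx' ≈ 5.12 km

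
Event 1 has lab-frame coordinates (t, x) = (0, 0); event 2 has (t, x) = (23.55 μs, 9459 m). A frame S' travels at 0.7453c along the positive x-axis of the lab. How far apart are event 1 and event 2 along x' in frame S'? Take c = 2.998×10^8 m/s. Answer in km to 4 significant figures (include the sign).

Δx' ≈ 6.295 km

γ = 1/√(1 − 0.7453²) = 1.49986
Δx' = γ(Δx − vΔt) = 1.49986 × (9459 m − 0.7453×(2.998×10^8 m/s)×23.55×10^-6 s)
= 1.49986 × (4196.97 m) = 6.295 km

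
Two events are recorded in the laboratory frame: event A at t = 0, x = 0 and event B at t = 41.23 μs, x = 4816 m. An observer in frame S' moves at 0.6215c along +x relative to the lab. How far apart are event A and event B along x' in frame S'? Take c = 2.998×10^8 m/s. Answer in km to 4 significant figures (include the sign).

γ = 1/√(1 − 0.6215²) = 1.27646
Δx' = γ(Δx − vΔt) = 1.27646 × (4816 m − 0.6215×(2.998×10^8 m/s)×41.23×10^-6 s)
= 1.27646 × (-2866.21 m) = -3.659 km

Δx' ≈ -3.659 km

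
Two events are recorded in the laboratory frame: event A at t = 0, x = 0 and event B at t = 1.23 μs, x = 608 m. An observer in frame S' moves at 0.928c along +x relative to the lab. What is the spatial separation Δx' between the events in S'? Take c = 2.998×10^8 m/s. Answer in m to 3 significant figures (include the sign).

Δx' ≈ 713 m

γ = 1/√(1 − 0.928²) = 2.6840
Δx' = γ(Δx − vΔt) = 2.6840 × (608 m − 0.928×(2.998×10^8 m/s)×1.23×10^-6 s)
= 2.6840 × (265.80 m) = 713 m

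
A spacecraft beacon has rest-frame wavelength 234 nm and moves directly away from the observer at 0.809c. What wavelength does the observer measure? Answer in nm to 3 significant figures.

Relativistic Doppler: λ_obs = λ_src √((1+β)/(1−β))
= 234 × √(1.8090/0.19100) = 234 × 3.0775 = 720 nm

λ_obs ≈ 720 nm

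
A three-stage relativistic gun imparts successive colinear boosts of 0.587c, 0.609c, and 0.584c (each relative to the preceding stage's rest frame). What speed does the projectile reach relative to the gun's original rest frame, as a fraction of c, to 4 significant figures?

Compose boost 2: (0.609 + 0.587)/(1 + 0.609×0.587) = 1.196/1.35748 = 0.881042
Compose boost 3: (0.584 + 0.881042)/(1 + 0.584×0.881042) = 1.46504/1.51453 = 0.9673

u ≈ 0.9673c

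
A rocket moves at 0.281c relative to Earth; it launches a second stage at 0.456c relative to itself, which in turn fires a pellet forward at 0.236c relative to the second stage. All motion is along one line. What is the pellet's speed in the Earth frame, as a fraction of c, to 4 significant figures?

u ≈ 0.7705c

Compose boost 2: (0.456 + 0.281)/(1 + 0.456×0.281) = 0.7370/1.12814 = 0.653290
Compose boost 3: (0.236 + 0.653290)/(1 + 0.236×0.653290) = 0.889290/1.15418 = 0.7705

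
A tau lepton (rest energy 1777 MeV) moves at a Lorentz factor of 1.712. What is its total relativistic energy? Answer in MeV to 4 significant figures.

E ≈ 3042 MeV

γ = 1.712 (given)
E = γm₀c² = 1.712 × 1777 MeV = 3042 MeV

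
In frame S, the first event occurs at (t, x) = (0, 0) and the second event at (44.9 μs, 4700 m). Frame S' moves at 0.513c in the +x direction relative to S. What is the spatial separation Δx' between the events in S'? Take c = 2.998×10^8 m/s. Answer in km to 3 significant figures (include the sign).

γ = 1/√(1 − 0.513²) = 1.1650
Δx' = γ(Δx − vΔt) = 1.1650 × (4700 m − 0.513×(2.998×10^8 m/s)×44.9×10^-6 s)
= 1.1650 × (-2205.5 m) = -2.57 km

Δx' ≈ -2.57 km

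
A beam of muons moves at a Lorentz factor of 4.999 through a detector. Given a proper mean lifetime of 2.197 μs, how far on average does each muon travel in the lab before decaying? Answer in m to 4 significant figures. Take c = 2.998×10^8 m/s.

β = √(1 − 1/γ²) = √(1 − 1/4.999²) = 0.979788
Dilated lifetime: Δt = γτ₀ = 4.999 × 2.197 μs = 10.9828 μs
d = vΔt = 0.979788c × 10.9828 μs = 2.93740×10^8 m/s × 1.09828×10^-5 s = 3226 m

d ≈ 3226 m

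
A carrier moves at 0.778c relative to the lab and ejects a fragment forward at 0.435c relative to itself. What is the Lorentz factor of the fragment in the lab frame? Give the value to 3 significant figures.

γ ≈ 2.37

u_lab = (0.435 + 0.778)/(1 + 0.435×0.778) = 1.213/1.33843 = 0.906286
γ = 1/√(1 − 0.906286²) = 2.37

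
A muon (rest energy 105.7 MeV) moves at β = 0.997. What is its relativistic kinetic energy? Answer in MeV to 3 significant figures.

γ = 1/√(1 − 0.997²) = 12.920
K = (γ − 1)m₀c² = (12.920 − 1) × 105.7 MeV = 11.920 × 105.7 MeV = 1260 MeV

K ≈ 1260 MeV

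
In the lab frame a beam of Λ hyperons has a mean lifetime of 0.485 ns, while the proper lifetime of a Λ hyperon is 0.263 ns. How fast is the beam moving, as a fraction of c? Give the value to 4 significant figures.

γ = Δt/τ₀ = 0.485/0.263 = 1.84411
β = √(1 − 1/γ²) = √(1 − 1/1.84411²) = 0.8402

β ≈ 0.8402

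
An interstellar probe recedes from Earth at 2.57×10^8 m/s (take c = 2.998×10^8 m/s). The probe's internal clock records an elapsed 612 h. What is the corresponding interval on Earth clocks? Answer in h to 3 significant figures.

Δt ≈ 1190 h

β = v/c = 2.57×10^8 / 2.998×10^8 = 0.85724
γ = 1/√(1 − 0.85724²) = 1.9420
Time dilation: Δt = γτ₀ = 1.9420 × 612 h = 1190 h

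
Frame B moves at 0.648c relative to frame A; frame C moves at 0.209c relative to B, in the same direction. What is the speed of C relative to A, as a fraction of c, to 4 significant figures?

Compose boost 2: (0.209 + 0.648)/(1 + 0.209×0.648) = 0.8570/1.13543 = 0.7548

u ≈ 0.7548c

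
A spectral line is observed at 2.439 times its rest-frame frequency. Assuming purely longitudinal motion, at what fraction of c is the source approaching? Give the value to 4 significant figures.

β ≈ 0.7122

f_obs/f_src = √((1+β)/(1−β)) = 2.439  ⇒  (1+β)/(1−β) = 5.94872
β = |1 − D²|/(1 + D²) = |1 − 5.94872|/(1 + 5.94872) = 0.7122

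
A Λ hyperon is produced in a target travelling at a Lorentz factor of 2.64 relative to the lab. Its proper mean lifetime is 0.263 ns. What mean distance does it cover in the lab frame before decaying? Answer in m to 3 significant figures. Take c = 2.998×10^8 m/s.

β = √(1 − 1/γ²) = √(1 − 1/2.64²) = 0.92548
Dilated lifetime: Δt = γτ₀ = 2.64 × 0.263 ns = 0.69432 ns
d = vΔt = 0.92548c × 0.69432 ns = 2.7746×10^8 m/s × 6.9432×10^-10 s = 0.193 m

d ≈ 0.193 m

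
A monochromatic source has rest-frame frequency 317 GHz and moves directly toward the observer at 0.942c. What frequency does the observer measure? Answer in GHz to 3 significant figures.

f_obs ≈ 1830 GHz

Relativistic Doppler: f_obs = f_src √((1+β)/(1−β))
= 317 × √(1.9420/0.058000) = 317 × 5.7864 = 1830 GHz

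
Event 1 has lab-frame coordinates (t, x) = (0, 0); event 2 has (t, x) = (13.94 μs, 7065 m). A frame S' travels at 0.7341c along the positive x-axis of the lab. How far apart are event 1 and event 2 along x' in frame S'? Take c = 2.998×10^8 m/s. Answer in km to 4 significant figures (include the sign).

γ = 1/√(1 − 0.7341²) = 1.47266
Δx' = γ(Δx − vΔt) = 1.47266 × (7065 m − 0.7341×(2.998×10^8 m/s)×13.94×10^-6 s)
= 1.47266 × (3997.04 m) = 5.886 km

Δx' ≈ 5.886 km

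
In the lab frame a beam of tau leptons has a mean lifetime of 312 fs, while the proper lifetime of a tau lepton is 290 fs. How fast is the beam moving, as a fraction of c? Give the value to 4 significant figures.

β ≈ 0.3689

γ = Δt/τ₀ = 312/290 = 1.07586
β = √(1 − 1/γ²) = √(1 − 1/1.07586²) = 0.3689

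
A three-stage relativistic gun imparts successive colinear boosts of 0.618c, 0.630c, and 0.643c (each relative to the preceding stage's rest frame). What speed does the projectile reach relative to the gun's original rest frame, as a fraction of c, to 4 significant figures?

u ≈ 0.9770c

Compose boost 2: (0.630 + 0.618)/(1 + 0.630×0.618) = 1.248/1.38934 = 0.898268
Compose boost 3: (0.643 + 0.898268)/(1 + 0.643×0.898268) = 1.54127/1.57759 = 0.9770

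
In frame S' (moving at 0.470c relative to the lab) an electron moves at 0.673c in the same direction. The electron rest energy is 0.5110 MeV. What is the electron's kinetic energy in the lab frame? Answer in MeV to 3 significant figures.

K ≈ 0.519 MeV

u_lab = (0.673 + 0.470)/(1 + 0.673×0.470) = 0.868336
γ = 1/√(1 − 0.868336²) = 2.0162
K = (γ − 1)m₀c² = (2.0162 − 1) × 0.5110 = 1.0162 × 0.5110 = 0.519 MeV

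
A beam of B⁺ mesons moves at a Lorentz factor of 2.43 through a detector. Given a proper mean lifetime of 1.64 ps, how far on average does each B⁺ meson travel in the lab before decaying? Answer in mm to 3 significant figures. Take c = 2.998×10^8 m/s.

d ≈ 1.09 mm

β = √(1 − 1/γ²) = √(1 − 1/2.43²) = 0.91140
Dilated lifetime: Δt = γτ₀ = 2.43 × 1.64 ps = 3.9852 ps
d = vΔt = 0.91140c × 3.9852 ps = 2.7324×10^8 m/s × 3.9852×10^-12 s = 1.09 mm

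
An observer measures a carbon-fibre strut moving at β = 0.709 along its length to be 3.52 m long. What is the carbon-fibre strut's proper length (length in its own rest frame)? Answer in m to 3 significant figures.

L₀ ≈ 4.99 m

γ = 1/√(1 − 0.709²) = 1.4180
L₀ = γL = 1.4180 × 3.52 = 4.99 m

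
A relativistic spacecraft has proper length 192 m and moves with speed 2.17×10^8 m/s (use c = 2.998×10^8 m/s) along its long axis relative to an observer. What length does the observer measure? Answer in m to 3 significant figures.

β = v/c = 2.17×10^8 / 2.998×10^8 = 0.72382
γ = 1/√(1 − 0.72382²) = 1.4493
Length contraction: L = L₀/γ = 192/1.4493 = 132 m

L ≈ 132 m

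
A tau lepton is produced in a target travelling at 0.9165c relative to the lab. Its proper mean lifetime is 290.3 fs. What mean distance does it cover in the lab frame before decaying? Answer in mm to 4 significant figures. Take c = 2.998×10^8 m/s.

d ≈ 0.1994 mm

γ = 1/√(1 − 0.9165²) = 2.49978
Dilated lifetime: Δt = γτ₀ = 2.49978 × 290.3 fs = 725.687 fs
d = vΔt = 0.9165c × 725.687 fs = 2.74767×10^8 m/s × 7.25687×10^-13 s = 0.1994 mm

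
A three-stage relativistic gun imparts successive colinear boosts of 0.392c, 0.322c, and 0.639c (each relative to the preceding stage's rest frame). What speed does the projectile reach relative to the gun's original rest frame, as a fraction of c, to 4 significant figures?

Compose boost 2: (0.322 + 0.392)/(1 + 0.322×0.392) = 0.7140/1.12622 = 0.633977
Compose boost 3: (0.639 + 0.633977)/(1 + 0.639×0.633977) = 1.27298/1.40511 = 0.9060

u ≈ 0.9060c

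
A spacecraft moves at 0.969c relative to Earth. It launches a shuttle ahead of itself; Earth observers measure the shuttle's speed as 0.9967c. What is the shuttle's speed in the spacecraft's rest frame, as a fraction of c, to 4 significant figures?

Inverse velocity addition: u' = (u − v)/(1 − uv/c²)
= (0.9967 − 0.969)/(1 − 0.9967×0.969) = 0.02770/0.0341977 = 0.8100

u' ≈ 0.8100c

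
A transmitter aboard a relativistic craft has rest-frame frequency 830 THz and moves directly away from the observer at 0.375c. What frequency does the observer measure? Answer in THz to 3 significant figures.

f_obs ≈ 560 THz

Relativistic Doppler: f_obs = f_src √((1−β)/(1+β))
= 830 × √(0.62500/1.3750) = 830 × 0.67420 = 560 THz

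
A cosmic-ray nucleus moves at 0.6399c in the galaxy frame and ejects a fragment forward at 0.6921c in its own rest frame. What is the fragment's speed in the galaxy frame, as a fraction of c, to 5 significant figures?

u ≈ 0.92316c

Compose boost 2: (0.6921 + 0.6399)/(1 + 0.6921×0.6399) = 1.3320/1.442875 = 0.92316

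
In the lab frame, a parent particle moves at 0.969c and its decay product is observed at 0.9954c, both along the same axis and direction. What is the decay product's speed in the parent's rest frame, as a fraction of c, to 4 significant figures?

u' ≈ 0.7446c

Inverse velocity addition: u' = (u − v)/(1 − uv/c²)
= (0.9954 − 0.969)/(1 − 0.9954×0.969) = 0.02640/0.0354574 = 0.7446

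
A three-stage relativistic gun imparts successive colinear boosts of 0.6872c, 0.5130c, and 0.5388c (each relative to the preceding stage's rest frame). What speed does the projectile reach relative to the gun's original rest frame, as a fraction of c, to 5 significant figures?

u ≈ 0.96486c

Compose boost 2: (0.5130 + 0.6872)/(1 + 0.5130×0.6872) = 1.2002/1.352534 = 0.8873717
Compose boost 3: (0.5388 + 0.8873717)/(1 + 0.5388×0.8873717) = 1.426172/1.478116 = 0.96486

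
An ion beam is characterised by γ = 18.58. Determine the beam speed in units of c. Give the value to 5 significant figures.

β = √(1 − 1/γ²) = √(1 − 1/18.58²) = √(0.9971033) = 0.99855

β ≈ 0.99855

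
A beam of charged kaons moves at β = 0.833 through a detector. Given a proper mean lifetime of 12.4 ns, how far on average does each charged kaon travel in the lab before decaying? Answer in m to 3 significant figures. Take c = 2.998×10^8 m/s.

γ = 1/√(1 − 0.833²) = 1.8074
Dilated lifetime: Δt = γτ₀ = 1.8074 × 12.4 ns = 22.412 ns
d = vΔt = 0.833c × 22.412 ns = 2.4973×10^8 m/s × 2.2412×10^-8 s = 5.60 m

d ≈ 5.60 m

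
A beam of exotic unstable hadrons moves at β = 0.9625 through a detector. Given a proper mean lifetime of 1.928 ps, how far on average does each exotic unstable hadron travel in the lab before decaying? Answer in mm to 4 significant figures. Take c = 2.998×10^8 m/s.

γ = 1/√(1 − 0.9625²) = 3.68621
Dilated lifetime: Δt = γτ₀ = 3.68621 × 1.928 ps = 7.10700 ps
d = vΔt = 0.9625c × 7.10700 ps = 2.88558×10^8 m/s × 7.10700×10^-12 s = 2.051 mm

d ≈ 2.051 mm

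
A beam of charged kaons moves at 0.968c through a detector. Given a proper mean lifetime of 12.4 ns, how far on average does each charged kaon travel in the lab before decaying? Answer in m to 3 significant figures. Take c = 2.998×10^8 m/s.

γ = 1/√(1 − 0.968²) = 3.9849
Dilated lifetime: Δt = γτ₀ = 3.9849 × 12.4 ns = 49.412 ns
d = vΔt = 0.968c × 49.412 ns = 2.9021×10^8 m/s × 4.9412×10^-8 s = 14.3 m

d ≈ 14.3 m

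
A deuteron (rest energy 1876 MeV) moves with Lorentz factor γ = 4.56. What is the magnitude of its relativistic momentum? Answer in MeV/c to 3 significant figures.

β = √(1 − 1/γ²) = √(1 − 1/4.56²) = 0.97566
p = γβm₀c = 4.56 × 0.97566 × 1876 MeV/c = 8350 MeV/c

p ≈ 8350 MeV/c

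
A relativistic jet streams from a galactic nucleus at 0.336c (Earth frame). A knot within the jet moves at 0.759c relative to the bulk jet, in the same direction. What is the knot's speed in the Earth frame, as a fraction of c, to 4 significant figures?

u ≈ 0.8725c

Relativistic velocity addition: u = (u' + v)/(1 + u'v/c²)
= (0.759 + 0.336)/(1 + 0.759×0.336) = 1.095/1.25502 = 0.8725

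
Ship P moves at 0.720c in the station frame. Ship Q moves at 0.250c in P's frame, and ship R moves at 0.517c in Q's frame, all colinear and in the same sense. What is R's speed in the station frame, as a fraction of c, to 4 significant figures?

u ≈ 0.9397c

Compose boost 2: (0.250 + 0.720)/(1 + 0.250×0.720) = 0.9700/1.18000 = 0.822034
Compose boost 3: (0.517 + 0.822034)/(1 + 0.517×0.822034) = 1.33903/1.42499 = 0.9397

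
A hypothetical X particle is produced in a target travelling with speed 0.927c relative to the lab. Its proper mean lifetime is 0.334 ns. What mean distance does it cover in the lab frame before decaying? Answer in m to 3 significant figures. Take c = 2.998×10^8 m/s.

d ≈ 0.247 m

γ = 1/√(1 − 0.927²) = 2.6662
Dilated lifetime: Δt = γτ₀ = 2.6662 × 0.334 ns = 0.89052 ns
d = vΔt = 0.927c × 0.89052 ns = 2.7791×10^8 m/s × 8.9052×10^-10 s = 0.247 m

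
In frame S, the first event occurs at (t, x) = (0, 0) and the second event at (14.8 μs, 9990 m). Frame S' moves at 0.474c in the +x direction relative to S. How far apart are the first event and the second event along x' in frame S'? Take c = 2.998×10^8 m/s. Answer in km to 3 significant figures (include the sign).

γ = 1/√(1 − 0.474²) = 1.1357
Δx' = γ(Δx − vΔt) = 1.1357 × (9990 m − 0.474×(2.998×10^8 m/s)×14.8×10^-6 s)
= 1.1357 × (7886.8 m) = 8.96 km

Δx' ≈ 8.96 km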